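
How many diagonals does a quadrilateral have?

Each of the 4 vertices connects to 1 non-adjacent vertices via diagonals.
Total connections = 4 × 1 = 4, but each diagonal is counted twice.
Number of diagonals = 4 / 2 = 2.

2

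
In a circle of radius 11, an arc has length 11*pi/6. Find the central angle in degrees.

Arc length L = 2πr × θ/360, so θ = 360L / (2πr).
θ = 360 × 11*pi/6 / (2π × 11)
θ = 30°
θ = 30°

30°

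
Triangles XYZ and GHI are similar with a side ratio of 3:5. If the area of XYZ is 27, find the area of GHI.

For similar figures, the area ratio equals the square of the side ratio.
Side ratio (XYZ to GHI) = 3:5, so area ratio = 3^2:5^2 = 9:25.
If the area of XYZ is 27, then the area of GHI = 27 * (25/9) = 75.

75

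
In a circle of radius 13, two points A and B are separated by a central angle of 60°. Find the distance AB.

Chord = 2(13) sin(30°) = 13

13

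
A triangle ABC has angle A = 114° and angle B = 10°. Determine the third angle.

angle C = 180 - 114 - 10 = 56 degrees.

56 degrees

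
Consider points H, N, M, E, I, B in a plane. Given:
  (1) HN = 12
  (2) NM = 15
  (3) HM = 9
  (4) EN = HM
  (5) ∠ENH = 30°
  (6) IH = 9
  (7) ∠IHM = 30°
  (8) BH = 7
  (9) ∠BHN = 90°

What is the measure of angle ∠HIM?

Step 1: By the law of cosines on triangle IHM: IM² = 9² + 9² − 2·9·9·cos(30°) = 21.7, so IM ≈ 4.66.
Step 2: By the inverse law of cosines on triangle HIM: cos(∠HIM) = (9² + 4.66² − 9²) / (2·9·4.66) = 21.7/83.86 = 0.2588, so ∠HIM = 75°.

Therefore, the measure of angle ∠HIM = 75°.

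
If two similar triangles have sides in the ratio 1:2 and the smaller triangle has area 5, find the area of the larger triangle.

For similar figures, the area ratio equals the square of the side ratio.
Side ratio (the smaller triangle to the larger triangle) = 1:2, so area ratio = 1^2:2^2 = 1:4.
If the area of the smaller triangle is 5, then the area of the larger triangle = 5 * (4/1) = 20.

20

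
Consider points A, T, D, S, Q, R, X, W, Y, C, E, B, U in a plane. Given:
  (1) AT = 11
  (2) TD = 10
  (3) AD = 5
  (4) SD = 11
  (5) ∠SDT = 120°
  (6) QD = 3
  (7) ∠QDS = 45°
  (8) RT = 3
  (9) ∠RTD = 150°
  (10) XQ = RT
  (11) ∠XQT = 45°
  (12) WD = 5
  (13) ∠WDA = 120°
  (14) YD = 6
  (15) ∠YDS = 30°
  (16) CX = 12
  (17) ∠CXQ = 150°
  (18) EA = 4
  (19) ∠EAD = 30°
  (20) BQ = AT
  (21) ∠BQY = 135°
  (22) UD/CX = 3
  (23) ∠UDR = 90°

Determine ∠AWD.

Step 1: By the law of cosines on triangle WDA: WA² = 5² + 5² − 2·5·5·cos(120°) = 75, so WA = 5·√3.
Step 2: By the inverse law of cosines on triangle AWD: cos(∠AWD) = ((5·√3)² + 5² − 5²) / (2·5·√3·5) = 75/86.6 = 0.866, so ∠AWD = 30°.

Therefore, the measure of angle ∠AWD = 30°.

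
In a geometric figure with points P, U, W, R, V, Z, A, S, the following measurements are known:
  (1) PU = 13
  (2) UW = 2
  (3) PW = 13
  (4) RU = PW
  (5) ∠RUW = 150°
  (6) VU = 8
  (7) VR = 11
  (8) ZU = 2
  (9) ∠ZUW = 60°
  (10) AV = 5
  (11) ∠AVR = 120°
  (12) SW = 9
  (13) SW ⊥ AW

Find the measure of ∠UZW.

Step 1: By the law of cosines on triangle ZUW: ZW² = 2² + 2² − 2·2·2·cos(60°) = 4, so ZW = 2.
Step 2: By the inverse law of cosines on triangle UZW: cos(∠UZW) = (2² + 2² − 2²) / (2·2·2) = 4/8 = 0.5, so ∠UZW = 60°.

Therefore, the measure of angle ∠UZW = 60°.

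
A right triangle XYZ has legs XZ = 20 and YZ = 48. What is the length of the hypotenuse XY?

In a right triangle, the square of the hypotenuse equals the sum of the squares of the two legs.
The legs are 20 and 48, so the hypotenuse = sqrt(400 + 2304) = sqrt(2704) = 52.

52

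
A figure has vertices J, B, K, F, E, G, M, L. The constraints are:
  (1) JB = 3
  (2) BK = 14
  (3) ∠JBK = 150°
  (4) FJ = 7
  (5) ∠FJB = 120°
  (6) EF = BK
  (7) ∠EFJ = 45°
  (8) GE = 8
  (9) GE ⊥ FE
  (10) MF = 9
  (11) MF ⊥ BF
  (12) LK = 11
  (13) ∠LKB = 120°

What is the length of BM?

Step 1: By the law of cosines on triangle BJF: BF² = 3² + 7² − 2·3·7·cos(120°) = 79, so BF = √79.
Step 2: By the law of cosines on triangle BFM: BM² = √79² + 9² − 2·√79·9·cos(90°) = 160, so BM = 4·√10.

Therefore, the length of BM = 4·√10.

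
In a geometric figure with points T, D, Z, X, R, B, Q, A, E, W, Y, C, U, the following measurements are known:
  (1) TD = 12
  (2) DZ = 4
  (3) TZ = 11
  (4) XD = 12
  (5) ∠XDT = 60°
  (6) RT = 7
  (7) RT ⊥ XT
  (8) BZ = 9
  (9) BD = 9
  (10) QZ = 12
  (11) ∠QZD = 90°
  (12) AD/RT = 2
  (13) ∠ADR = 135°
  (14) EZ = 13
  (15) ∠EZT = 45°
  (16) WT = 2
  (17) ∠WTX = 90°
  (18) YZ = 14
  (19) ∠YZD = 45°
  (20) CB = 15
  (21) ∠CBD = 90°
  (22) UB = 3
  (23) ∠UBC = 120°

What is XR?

Step 1: By the law of cosines on triangle XDT: XT² = 12² + 12² − 2·12·12·cos(60°) = 144, so XT = 12.
Step 2: By the law of cosines on triangle XTR: XR² = 12² + 7² − 2·12·7·cos(90°) = 193, so XR = √193.

Therefore, the length of XR = √193.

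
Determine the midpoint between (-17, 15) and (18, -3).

M = ((x₁ + x₂)/2, (y₁ + y₂)/2)
= ((-17 + 18)/2, (15 + -3)/2)
= (1/2, 12/2) = (1/2, 6)

(1/2, 6)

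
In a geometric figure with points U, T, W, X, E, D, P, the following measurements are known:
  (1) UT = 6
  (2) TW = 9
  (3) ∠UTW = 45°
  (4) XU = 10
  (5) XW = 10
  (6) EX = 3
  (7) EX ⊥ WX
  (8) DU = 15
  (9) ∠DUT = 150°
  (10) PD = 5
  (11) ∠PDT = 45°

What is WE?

Step 1: By the law of cosines on triangle WXE: WE² = 10² + 3² − 2·10·3·cos(90°) = 109, so WE = √109.

Therefore, the length of WE = √109.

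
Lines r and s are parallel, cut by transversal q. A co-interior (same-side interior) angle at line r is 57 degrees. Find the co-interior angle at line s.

Co-interior angles sum to 180: 180 - 57 = 123 degrees.

123 degrees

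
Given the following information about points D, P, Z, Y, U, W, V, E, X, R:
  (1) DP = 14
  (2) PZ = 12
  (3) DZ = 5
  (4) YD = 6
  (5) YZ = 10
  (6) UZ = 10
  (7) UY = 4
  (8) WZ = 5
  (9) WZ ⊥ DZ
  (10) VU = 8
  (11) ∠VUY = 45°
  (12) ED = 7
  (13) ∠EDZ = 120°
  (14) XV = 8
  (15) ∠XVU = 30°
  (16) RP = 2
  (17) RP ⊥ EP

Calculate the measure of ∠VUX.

Step 1: By the law of cosines on triangle UVX: UX² = 8² + 8² − 2·8·8·cos(30°) = 17.15, so UX ≈ 4.14.
Step 2: By the inverse law of cosines on triangle VUX: cos(∠VUX) = (8² + 4.14² − 8²) / (2·8·4.14) = 17.15/66.26 = 0.2588, so ∠VUX = 75°.

Therefore, the measure of angle ∠VUX = 75°.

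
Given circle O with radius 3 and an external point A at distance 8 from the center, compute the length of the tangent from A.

The tangent, radius, and line from the external point to the center form a right triangle.
The right angle is where the tangent meets the radius.
By the Pythagorean theorem: tangent² + 3² = 8²
tangent² = 64 - 9 = 55
tangent = sqrt(55)

sqrt(55)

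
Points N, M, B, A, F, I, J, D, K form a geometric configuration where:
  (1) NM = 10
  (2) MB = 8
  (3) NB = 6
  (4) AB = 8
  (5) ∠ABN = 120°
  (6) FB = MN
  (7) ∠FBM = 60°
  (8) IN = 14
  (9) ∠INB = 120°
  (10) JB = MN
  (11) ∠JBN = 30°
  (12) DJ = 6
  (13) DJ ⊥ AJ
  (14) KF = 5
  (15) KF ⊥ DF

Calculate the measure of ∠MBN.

Step 1: By the inverse law of cosines on triangle MBN: cos(∠MBN) = (8² + 6² − 10²) / (2·8·6) = 0/96 = 0, so ∠MBN = 90°.

Therefore, the measure of angle ∠MBN = 90°.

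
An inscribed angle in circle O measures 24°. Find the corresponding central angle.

Central angle = 2 × 24° = 48° (inscribed angle theorem).

48°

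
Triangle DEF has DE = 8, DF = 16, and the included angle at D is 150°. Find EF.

When two sides and the included angle are known, the law of cosines gives the third side.
c^2 = a^2 + b^2 - 2ab cos(C) generalizes the Pythagorean theorem to non-right triangles.
Here: EF^2 = 64 + 256 - 256*(-sqrt(3)/2) = 128*sqrt(3) + 320
EF = 8*sqrt(2*sqrt(3) + 5)

8*sqrt(2*sqrt(3) + 5)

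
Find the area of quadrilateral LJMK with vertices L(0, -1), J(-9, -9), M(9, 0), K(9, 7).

Shoelace: sum of cross terms = 126, Area = (1/2)|126| = 63

63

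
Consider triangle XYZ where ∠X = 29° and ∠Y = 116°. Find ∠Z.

By the triangle angle sum property, the three interior angles of any triangle add up to 180°.
We know angle X = 29° and angle Y = 116°, so their sum is 145°.
Therefore angle Z = 180° - 145° = 35°.

35 degrees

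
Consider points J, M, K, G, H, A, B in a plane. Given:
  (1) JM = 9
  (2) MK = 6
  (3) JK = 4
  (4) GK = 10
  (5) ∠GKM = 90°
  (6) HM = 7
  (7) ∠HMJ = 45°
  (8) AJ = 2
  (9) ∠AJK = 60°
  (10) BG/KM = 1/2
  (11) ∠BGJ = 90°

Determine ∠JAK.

Step 1: By the law of cosines on triangle AJK: AK² = 2² + 4² − 2·2·4·cos(60°) = 12, so AK = 2·√3.
Step 2: By the inverse law of cosines on triangle JAK: cos(∠JAK) = (2² + (2·√3)² − 4²) / (2·2·2·√3) = 0/13.86 = 0, so ∠JAK = 90°.

Therefore, the measure of angle ∠JAK = 90°.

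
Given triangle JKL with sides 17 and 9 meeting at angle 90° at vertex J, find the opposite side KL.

The included angle is 90°, so the triangle is right-angled at J. The opposite side KL is the hypotenuse.
By the Pythagorean theorem: KL = sqrt(17^2 + 9^2) = sqrt(370) = sqrt(370).

sqrt(370)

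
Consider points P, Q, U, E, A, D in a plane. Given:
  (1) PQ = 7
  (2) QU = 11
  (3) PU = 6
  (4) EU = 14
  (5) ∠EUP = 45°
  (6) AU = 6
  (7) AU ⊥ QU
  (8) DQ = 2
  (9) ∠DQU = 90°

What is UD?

Step 1: By the law of cosines on triangle UQD: UD² = 11² + 2² − 2·11·2·cos(90°) = 125, so UD = 5·√5.

Therefore, the length of UD = 5·√5.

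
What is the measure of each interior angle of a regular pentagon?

Each interior angle of a regular n-gon is (n - 2) * 180 / n.
For n = 5: (5 - 2) * 180 / 5 = 540/5 = 108 degrees.

108 degrees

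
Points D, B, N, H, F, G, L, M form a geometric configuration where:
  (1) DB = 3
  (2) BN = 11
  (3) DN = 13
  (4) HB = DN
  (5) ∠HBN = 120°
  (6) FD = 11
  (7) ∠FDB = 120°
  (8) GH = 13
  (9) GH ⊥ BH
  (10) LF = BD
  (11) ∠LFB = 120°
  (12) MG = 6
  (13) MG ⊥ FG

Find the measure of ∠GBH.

From the given relations: HB = DN = 13.
Step 1: By the law of cosines on triangle BHG: BG² = 13² + 13² − 2·13·13·cos(90°) = 338, so BG = 13·√2.
Step 2: By the inverse law of cosines on triangle GBH: cos(∠GBH) = ((13·√2)² + 13² − 13²) / (2·13·√2·13) = 338/478 = 0.7071, so ∠GBH = 45°.

Therefore, the measure of angle ∠GBH = 45°.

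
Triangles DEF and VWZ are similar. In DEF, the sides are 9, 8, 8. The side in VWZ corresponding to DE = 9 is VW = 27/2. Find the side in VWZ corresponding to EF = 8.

k = 27/2/9 = 3/2. WZ = 3/2 * 8 = 12.

12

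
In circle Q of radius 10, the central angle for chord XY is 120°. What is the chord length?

Chord length = 2r sin(θ/2)
= 2 × 10 × sin(120°/2)
= 2 × 10 × sin(60°)
= 10*sqrt(3)

10*sqrt(3)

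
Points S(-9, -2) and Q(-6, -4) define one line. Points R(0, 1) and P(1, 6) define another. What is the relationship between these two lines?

Slope of line 1: m1 = (-4 - -2)/(-6 - -9) = -2/3 = -2/3
Slope of line 2: m2 = (6 - 1)/(1 - 0) = 5/1 = 5
m1 != m2 (-2/3 != 5), so not parallel.
m1 * m2 = (-2/3) * (5) = -10/3 != -1, so not perpendicular.
The lines are neither parallel nor perpendicular.

Neither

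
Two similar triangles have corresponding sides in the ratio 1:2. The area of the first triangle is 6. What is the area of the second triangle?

Area ratio = (1/2)^2 = 1/4. Area of the second triangle = 6 * 4/1 = 24.

24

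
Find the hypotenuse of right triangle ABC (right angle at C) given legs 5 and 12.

AB = sqrt(5^2 + 12^2) = sqrt(169) = 13

13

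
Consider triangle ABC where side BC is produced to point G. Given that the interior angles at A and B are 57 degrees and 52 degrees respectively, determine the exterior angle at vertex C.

By the exterior angle theorem, an exterior angle of a triangle equals the sum of the two remote interior angles.
Exterior angle = angle A + angle B
Exterior angle = 57 + 52 = 109 degrees

109 degrees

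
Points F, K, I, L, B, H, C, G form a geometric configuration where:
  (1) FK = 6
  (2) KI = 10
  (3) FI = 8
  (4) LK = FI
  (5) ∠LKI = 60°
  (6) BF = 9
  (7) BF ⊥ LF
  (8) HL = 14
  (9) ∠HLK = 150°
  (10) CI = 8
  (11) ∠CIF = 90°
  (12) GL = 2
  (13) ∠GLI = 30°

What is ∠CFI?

Step 1: By the law of cosines on triangle FIC: FC² = 8² + 8² − 2·8·8·cos(90°) = 128, so FC = 8·√2.
Step 2: By the inverse law of cosines on triangle CFI: cos(∠CFI) = ((8·√2)² + 8² − 8²) / (2·8·√2·8) = 128/181.02 = 0.7071, so ∠CFI = 45°.

Therefore, the measure of angle ∠CFI = 45°.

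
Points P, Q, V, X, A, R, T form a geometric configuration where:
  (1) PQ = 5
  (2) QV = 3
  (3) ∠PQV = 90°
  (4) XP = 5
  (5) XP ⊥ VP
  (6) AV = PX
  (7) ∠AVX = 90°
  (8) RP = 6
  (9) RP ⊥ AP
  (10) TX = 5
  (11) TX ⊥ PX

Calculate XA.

From the given relations: AV = PX = 5.
Step 1: By the law of cosines on triangle VQP: VP² = 3² + 5² − 2·3·5·cos(90°) = 34, so VP = √34.
Step 2: By the law of cosines on triangle XPV: XV² = 5² + √34² − 2·5·√34·cos(90°) = 59, so XV = √59.
Step 3: By the law of cosines on triangle XVA: XA² = √59² + 5² − 2·√59·5·cos(90°) = 84, so XA = 2·√21.

Therefore, the length of XA = 2·√21.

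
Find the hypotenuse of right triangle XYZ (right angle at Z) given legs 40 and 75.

By the Pythagorean theorem: XY^2 = XZ^2 + YZ^2
XY^2 = 40^2 + 75^2 = 1600 + 5625 = 7225
XY = sqrt(7225) = 85

85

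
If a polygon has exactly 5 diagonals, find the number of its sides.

Using d = n(n - 3)/2, we solve 5 = n(n - 3)/2.
So n(n - 3) = 10.
Testing n = 5: 5 * 2 = 10 = 10. Correct.
The polygon has 5 sides.

5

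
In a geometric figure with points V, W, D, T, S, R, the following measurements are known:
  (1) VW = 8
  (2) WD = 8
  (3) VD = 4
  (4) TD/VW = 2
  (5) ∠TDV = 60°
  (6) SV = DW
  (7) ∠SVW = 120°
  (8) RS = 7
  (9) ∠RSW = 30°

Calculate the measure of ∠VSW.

From the given relations: SV = DW = 8.
Step 1: By the law of cosines on triangle SVW: SW² = 8² + 8² − 2·8·8·cos(120°) = 192, so SW = 8·√3.
Step 2: By the inverse law of cosines on triangle VSW: cos(∠VSW) = (8² + (8·√3)² − 8²) / (2·8·8·√3) = 192/221.7 = 0.866, so ∠VSW = 30°.

Therefore, the measure of angle ∠VSW = 30°.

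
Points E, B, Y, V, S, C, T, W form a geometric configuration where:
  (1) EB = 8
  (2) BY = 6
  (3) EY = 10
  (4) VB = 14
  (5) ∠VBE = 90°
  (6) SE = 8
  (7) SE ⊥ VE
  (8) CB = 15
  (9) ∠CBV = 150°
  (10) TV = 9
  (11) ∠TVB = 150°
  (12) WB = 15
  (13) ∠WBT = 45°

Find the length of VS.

Step 1: By the law of cosines on triangle EBV: EV² = 8² + 14² − 2·8·14·cos(90°) = 260, so EV = 2·√65.
Step 2: By the law of cosines on triangle VES: VS² = (2·√65)² + 8² − 2·2·√65·8·cos(90°) = 324, so VS = 18.

Therefore, the length of VS = 18.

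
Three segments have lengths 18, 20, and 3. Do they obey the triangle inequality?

Check all three triangle inequalities:
18 + 20 = 38 > 3 ✓
18 + 3 = 21 > 20 ✓
20 + 3 = 23 > 18 ✓
All conditions hold, so these sides form a valid triangle.

Yes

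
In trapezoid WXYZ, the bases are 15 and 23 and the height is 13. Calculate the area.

Area = (15 + 23) * 13 / 2 = 494 / 2 = 247

247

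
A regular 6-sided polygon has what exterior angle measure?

Each exterior angle of a regular n-gon is 360 / n.
For n = 6: 360 / 6 = 60 degrees.

60 degrees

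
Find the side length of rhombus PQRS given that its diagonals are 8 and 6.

The diagonals of a rhombus bisect each other at right angles.
Half-diagonals: 8/2 = 4 and 6/2 = 3
side = sqrt(4^2 + 3^2)
side = sqrt(16 + 9)
side = sqrt(25) = 5

5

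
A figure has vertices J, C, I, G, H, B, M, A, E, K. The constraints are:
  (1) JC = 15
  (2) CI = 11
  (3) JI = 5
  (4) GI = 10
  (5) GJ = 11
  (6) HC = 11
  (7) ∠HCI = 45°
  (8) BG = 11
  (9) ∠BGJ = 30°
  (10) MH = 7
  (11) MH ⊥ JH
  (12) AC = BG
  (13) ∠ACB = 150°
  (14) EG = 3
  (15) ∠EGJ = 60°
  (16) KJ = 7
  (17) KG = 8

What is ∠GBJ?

Step 1: By the law of cosines on triangle BGJ: BJ² = 11² + 11² − 2·11·11·cos(30°) = 32.42, so BJ ≈ 5.69.
Step 2: By the inverse law of cosines on triangle GBJ: cos(∠GBJ) = (11² + 5.69² − 11²) / (2·11·5.69) = 32.42/125.27 = 0.2588, so ∠GBJ = 75°.

Therefore, the measure of angle ∠GBJ = 75°.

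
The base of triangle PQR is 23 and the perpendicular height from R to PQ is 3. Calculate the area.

Area = (1/2)(23)(3) = 69/2

69/2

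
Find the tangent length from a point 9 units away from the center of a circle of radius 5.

Let T be the point of tangency. Then OT ⊥ AT (radius ⊥ tangent).
In right triangle OTA: OA² = OT² + AT²
9² = 5² + AT²
AT² = 56, AT = 2*sqrt(14)

2*sqrt(14)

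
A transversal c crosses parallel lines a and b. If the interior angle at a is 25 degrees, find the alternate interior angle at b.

Alternate interior angles lie on opposite sides of the transversal, between the parallel lines.
By the alternate interior angle theorem, they are equal: 25 degrees.

25 degrees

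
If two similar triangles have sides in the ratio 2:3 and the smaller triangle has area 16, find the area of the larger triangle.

The ratio of areas of similar triangles = (side ratio)^2.
Side ratio = 2:3, so area ratio = 4:9.
Area of the larger triangle / Area of the smaller triangle = 9/4
Area of the larger triangle = 16 * 9/4 = 36

36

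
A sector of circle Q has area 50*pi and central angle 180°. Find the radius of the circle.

r² = 360 × 50*pi / (π × 180) = 100, so r = 10.

10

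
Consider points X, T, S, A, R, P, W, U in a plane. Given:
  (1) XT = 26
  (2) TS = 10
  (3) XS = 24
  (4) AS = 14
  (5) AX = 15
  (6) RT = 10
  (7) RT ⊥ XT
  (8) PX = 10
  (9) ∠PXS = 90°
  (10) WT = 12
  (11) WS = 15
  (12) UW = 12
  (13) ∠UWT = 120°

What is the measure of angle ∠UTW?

Step 1: By the law of cosines on triangle TWU: TU² = 12² + 12² − 2·12·12·cos(120°) = 432, so TU = 12·√3.
Step 2: By the inverse law of cosines on triangle UTW: cos(∠UTW) = ((12·√3)² + 12² − 12²) / (2·12·√3·12) = 432/498.83 = 0.866, so ∠UTW = 30°.

Therefore, the measure of angle ∠UTW = 30°.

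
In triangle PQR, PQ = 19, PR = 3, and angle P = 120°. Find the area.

Area = (1/2)(19)(3) sin(120°) = (1/2)(19)(3)(sqrt(3)/2) = 57*sqrt(3)/4

57*sqrt(3)/4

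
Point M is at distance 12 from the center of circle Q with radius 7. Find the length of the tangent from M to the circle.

tangent = √(d² - r²) = √(12² - 7²) = √(144 - 49) = √95 = sqrt(95)

sqrt(95)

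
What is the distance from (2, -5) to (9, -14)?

The horizontal distance is |9 - 2| = 7 and the vertical distance is |-14 - -5| = 9.
By the Pythagorean theorem, d = sqrt(7^2 + 9^2) = sqrt(130).

sqrt(130)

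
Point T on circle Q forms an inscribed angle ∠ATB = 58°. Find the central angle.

Central angle = 2 × 58° = 116° (inscribed angle theorem).

116°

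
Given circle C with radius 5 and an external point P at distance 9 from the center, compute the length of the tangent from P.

Let T be the point of tangency. Then CT ⊥ PT (radius ⊥ tangent).
In right triangle CTP: CP² = CT² + PT²
9² = 5² + PT²
PT² = 56, PT = 2*sqrt(14)

2*sqrt(14)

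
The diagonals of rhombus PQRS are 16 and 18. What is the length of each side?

The diagonals of a rhombus bisect each other at right angles.
Half-diagonals: 16/2 = 8 and 18/2 = 9
side = sqrt(8^2 + 9^2)
side = sqrt(64 + 81)
side = sqrt(145)

sqrt(145)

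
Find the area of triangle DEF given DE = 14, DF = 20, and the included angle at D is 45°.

Area = (1/2)(14)(20) sin(45°) = (1/2)(14)(20)(sqrt(2)/2) = 70*sqrt(2)

70*sqrt(2)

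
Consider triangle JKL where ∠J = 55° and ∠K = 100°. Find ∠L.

Let angle L = x. Then 55 + 100 + x = 180.
x = 180 - 155 = 25 degrees.

25 degrees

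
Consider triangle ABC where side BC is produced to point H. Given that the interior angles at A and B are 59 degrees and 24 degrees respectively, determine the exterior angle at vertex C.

Exterior angle = 59 + 24 = 83 degrees (exterior angle theorem).

83 degrees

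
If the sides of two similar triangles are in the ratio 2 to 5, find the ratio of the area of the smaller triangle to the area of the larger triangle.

Area scales with the square of linear dimensions. If every length is multiplied by 2/5, then the area is multiplied by (2/5)^2 = 4/25.
The area ratio is 4:25.

4:25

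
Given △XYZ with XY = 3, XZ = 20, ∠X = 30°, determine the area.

Area = (1/2) * XY * XZ * sin(X)
Area = (1/2) * 3 * 20 * sin(30°)
Area = (1/2) * 3 * 20 * 1/2
Area = 15

15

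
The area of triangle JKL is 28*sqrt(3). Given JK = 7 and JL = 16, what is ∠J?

sin(C) = 2 * 28*sqrt(3) / (7 * 16) = sqrt(3)/2, so C = arcsin(sqrt(3)/2) = 60°.
Since sin(180° - C) = sin(C), the obtuse angle 120° gives the same area, so C = 60° or C = 120°.

60° or 120°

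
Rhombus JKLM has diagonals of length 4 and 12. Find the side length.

In a rhombus, the diagonals bisect each other perpendicularly, creating four congruent right triangles.
Each triangle has legs 2 (half of 4) and 6 (half of 12).
The hypotenuse of each right triangle is a side of the rhombus:
side = sqrt(2^2 + 6^2) = sqrt(40) = 2*sqrt(10)

2*sqrt(10)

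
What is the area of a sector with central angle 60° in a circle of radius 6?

The full circle has area πr² = π(6)² = 36*pi.
The sector covers 60° out of 360°, a fraction of 1/6.
Sector area = 36*pi × 1/6 = 6*pi.

6*pi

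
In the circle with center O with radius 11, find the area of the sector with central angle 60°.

Sector area = πr² × θ/360
= π × 11² × 1/6
= π × 121 × 1/6
= 121*pi/6

121*pi/6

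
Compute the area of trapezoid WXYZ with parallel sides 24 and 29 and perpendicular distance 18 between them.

Area of a trapezoid = (base1 + base2) * height / 2
Area = (24 + 29) * 18 / 2
Area = 53 * 18 / 2
Area = 954 / 2
Area = 477

477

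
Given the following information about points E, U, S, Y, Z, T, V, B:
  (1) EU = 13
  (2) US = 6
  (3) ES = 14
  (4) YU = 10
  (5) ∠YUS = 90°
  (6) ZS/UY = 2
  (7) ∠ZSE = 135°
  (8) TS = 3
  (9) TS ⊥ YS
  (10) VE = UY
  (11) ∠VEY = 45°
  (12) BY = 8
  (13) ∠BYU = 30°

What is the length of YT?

Step 1: By the law of cosines on triangle SUY: SY² = 6² + 10² − 2·6·10·cos(90°) = 136, so SY = 2·√34.
Step 2: By the law of cosines on triangle YST: YT² = (2·√34)² + 3² − 2·2·√34·3·cos(90°) = 145, so YT = √145.

Therefore, the length of YT = √145.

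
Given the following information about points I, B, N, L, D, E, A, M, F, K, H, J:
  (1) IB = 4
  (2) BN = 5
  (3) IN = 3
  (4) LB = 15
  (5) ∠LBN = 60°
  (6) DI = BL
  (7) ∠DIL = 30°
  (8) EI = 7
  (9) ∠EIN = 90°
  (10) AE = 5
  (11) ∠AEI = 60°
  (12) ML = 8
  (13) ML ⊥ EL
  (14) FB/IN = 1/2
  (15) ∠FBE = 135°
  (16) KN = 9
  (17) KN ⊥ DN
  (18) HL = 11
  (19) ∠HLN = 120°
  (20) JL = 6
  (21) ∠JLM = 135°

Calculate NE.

Step 1: By the law of cosines on triangle NIE: NE² = 3² + 7² − 2·3·7·cos(90°) = 58, so NE = √58.

Therefore, the length of NE = √58.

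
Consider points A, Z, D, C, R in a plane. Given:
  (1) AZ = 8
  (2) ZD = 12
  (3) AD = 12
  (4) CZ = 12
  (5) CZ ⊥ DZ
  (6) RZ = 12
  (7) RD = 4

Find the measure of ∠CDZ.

Step 1: By the law of cosines on triangle DZC: DC² = 12² + 12² − 2·12·12·cos(90°) = 288, so DC = 12·√2.
Step 2: By the inverse law of cosines on triangle CDZ: cos(∠CDZ) = ((12·√2)² + 12² − 12²) / (2·12·√2·12) = 288/407.29 = 0.7071, so ∠CDZ = 45°.

Therefore, the measure of angle ∠CDZ = 45°.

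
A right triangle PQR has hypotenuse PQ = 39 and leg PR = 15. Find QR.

QR = sqrt(39^2 - 15^2) = sqrt(1296) = 36

36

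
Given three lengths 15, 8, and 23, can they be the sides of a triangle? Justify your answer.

The longest side is 23. The other two sides sum to 8 + 15 = 23.
Since 23 ≤ 23, the two shorter sides cannot reach around to close the triangle.

No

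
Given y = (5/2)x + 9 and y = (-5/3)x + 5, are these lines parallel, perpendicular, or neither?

Slope of line 1: m1 = 5/2
Slope of line 2: m2 = -5/3
m1 != m2 and m1*m2 = -25/6 != -1. Neither.

Neither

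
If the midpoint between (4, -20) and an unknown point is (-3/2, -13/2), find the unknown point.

Using the midpoint formula: M = ((x1 + x2)/2, (y1 + y2)/2)
We know M = (-3/2, -13/2) and Q = (4, -20)
For x: -3/2 = (4 + x2)/2, so x2 = 2*-3/2 - 4 = -7
For y: -13/2 = (-20 + y2)/2, so y2 = 2*-13/2 - -20 = 7
P = (-7, 7)

(-7, 7)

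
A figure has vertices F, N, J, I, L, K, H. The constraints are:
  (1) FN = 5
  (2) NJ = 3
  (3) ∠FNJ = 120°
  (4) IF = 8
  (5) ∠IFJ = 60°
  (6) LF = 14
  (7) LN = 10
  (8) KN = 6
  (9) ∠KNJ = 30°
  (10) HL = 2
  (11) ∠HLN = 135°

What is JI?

Step 1: By the law of cosines on triangle FNJ: FJ² = 5² + 3² − 2·5·3·cos(120°) = 49, so FJ = 7.
Step 2: By the law of cosines on triangle JFI: JI² = 7² + 8² − 2·7·8·cos(60°) = 57, so JI = √57.

Therefore, the length of JI = √57.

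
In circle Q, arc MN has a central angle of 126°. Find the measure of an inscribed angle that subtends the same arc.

An inscribed angle intercepts an arc from a point on the circle, while the central angle intercepts the same arc from the center.
The inscribed angle is always half the central angle: 126° / 2 = 63°.

63°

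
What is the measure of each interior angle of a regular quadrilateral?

Each interior angle of a regular n-gon is (n - 2) * 180 / n.
For n = 4: (4 - 2) * 180 / 4 = 360/4 = 90 degrees.

90 degrees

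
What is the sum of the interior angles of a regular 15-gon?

The sum of interior angles of an n-sided polygon is (n - 2) * 180.
For n = 15: (15 - 2) * 180 = 13 * 180 = 2340 degrees.

2340 degrees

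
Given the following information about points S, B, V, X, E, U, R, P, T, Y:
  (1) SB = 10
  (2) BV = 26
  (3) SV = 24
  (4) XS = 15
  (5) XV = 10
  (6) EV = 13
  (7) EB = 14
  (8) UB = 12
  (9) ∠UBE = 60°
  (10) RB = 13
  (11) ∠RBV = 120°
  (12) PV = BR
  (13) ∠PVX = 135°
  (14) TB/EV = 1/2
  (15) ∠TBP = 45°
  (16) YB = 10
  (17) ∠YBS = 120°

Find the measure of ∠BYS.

Step 1: By the law of cosines on triangle YBS: YS² = 10² + 10² − 2·10·10·cos(120°) = 300, so YS = 10·√3.
Step 2: By the inverse law of cosines on triangle BYS: cos(∠BYS) = (10² + (10·√3)² − 10²) / (2·10·10·√3) = 300/346.41 = 0.866, so ∠BYS = 30°.

Therefore, the measure of angle ∠BYS = 30°.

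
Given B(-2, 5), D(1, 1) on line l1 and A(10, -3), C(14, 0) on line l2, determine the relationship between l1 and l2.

Slope of line 1: m1 = (1 - 5)/(1 - -2) = -4/3 = -4/3
Slope of line 2: m2 = (0 - -3)/(14 - 10) = 3/4 = 3/4
m1 * m2 = (-4/3) * (3/4) = -1 = -1, so the lines are perpendicular.

Perpendicular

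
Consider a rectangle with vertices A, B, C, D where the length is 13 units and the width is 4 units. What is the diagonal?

d = sqrt(13^2 + 4^2) = sqrt(185)

sqrt(185)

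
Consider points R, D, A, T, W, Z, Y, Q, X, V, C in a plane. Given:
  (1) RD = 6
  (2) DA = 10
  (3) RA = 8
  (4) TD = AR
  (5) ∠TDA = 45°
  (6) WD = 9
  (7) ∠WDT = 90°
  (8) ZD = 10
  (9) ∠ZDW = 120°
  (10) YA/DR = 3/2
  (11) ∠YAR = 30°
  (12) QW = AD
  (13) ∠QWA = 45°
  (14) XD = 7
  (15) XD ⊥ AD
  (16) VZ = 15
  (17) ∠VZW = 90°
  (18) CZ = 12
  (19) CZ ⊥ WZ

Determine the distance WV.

Step 1: By the law of cosines on triangle ZDW: ZW² = 10² + 9² − 2·10·9·cos(120°) = 271, so ZW ≈ 16.46.
Step 2: By the law of cosines on triangle WZV: WV² = 16.46² + 15² − 2·16.46·15·cos(90°) = 496, so WV = 4·√31.

Therefore, the length of WV = 4·√31.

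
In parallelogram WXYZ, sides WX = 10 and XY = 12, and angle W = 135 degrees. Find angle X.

In a parallelogram, consecutive angles are supplementary (sum to 180°).
angle X = 180 - angle W
angle X = 180 - 135
angle X = 45 degrees

45 degrees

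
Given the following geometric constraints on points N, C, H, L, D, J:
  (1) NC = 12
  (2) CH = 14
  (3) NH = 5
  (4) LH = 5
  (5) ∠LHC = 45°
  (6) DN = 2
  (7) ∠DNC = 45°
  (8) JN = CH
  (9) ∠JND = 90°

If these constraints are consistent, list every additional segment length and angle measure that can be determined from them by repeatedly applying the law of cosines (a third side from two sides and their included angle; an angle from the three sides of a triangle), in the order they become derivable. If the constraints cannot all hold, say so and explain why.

The constraints are consistent. Derivable facts, in order:
After 1 step:
- CD ≈ 10.68
- CL ≈ 11.05
- DJ = 10·√2
- ∠CHN = 56.63°
- ∠CNH = 103°
- ∠HCN = 20.36°
After 2 steps:
- ∠CDN = 127.39°
- ∠CLH = 116.33°
- ∠DCN = 7.61°
- ∠DJN = 8.13°
- ∠HCL = 18.67°
- ∠JDN = 81.87°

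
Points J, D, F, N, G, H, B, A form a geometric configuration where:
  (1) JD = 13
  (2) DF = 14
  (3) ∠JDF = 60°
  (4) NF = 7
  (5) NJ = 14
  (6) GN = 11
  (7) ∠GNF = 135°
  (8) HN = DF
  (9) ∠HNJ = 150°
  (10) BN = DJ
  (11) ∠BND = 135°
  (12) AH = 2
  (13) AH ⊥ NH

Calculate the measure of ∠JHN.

From the given relations: HN = DF = 14.
Step 1: By the law of cosines on triangle HNJ: HJ² = 14² + 14² − 2·14·14·cos(150°) = 731.48, so HJ ≈ 27.05.
Step 2: By the inverse law of cosines on triangle JHN: cos(∠JHN) = (27.05² + 14² − 14²) / (2·27.05·14) = 731.48/757.29 = 0.9659, so ∠JHN = 15°.

Therefore, the measure of angle ∠JHN = 15°.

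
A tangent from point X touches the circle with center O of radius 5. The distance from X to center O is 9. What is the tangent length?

tangent = √(d² - r²) = √(9² - 5²) = √(81 - 25) = √56 = 2*sqrt(14)

2*sqrt(14)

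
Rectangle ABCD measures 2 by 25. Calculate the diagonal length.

Using the Pythagorean theorem:
d² = 2² + 25² = 4 + 625 = 629
d = sqrt(629)

sqrt(629)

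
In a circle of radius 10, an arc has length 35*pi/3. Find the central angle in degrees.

The full circumference is 2πr = 20*pi.
The arc is 35*pi/3 / 20*pi = 7/12 of the full circle.
So the central angle = 7/12 × 360° = 210°.

210°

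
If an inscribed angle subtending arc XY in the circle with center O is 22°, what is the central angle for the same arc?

By the inscribed angle theorem, the central angle is twice the inscribed angle.
Central angle = 2 × 22° = 44°

44°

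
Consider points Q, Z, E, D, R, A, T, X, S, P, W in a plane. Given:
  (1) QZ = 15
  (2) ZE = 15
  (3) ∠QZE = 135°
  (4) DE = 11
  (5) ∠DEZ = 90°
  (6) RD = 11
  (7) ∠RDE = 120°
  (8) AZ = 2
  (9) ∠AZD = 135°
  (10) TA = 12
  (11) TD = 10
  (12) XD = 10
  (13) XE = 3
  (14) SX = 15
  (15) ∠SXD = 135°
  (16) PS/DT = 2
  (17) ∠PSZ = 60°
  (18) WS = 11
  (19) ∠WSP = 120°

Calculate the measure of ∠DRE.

Step 1: By the law of cosines on triangle RDE: RE² = 11² + 11² − 2·11·11·cos(120°) = 363, so RE = 11·√3.
Step 2: By the inverse law of cosines on triangle DRE: cos(∠DRE) = (11² + (11·√3)² − 11²) / (2·11·11·√3) = 363/419.16 = 0.866, so ∠DRE = 30°.

Therefore, the measure of angle ∠DRE = 30°.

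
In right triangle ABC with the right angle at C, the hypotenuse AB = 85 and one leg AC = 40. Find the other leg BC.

BC = sqrt(85^2 - 40^2) = sqrt(5625) = 75

75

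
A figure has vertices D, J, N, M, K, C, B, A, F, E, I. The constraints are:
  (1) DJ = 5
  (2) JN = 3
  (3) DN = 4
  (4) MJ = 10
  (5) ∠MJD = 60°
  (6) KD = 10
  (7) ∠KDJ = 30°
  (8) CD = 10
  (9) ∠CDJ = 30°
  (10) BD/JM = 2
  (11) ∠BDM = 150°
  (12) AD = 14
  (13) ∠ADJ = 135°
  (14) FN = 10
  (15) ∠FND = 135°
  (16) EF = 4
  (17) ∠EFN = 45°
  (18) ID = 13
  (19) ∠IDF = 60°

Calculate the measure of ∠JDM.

Step 1: By the law of cosines on triangle DJM: DM² = 5² + 10² − 2·5·10·cos(60°) = 75, so DM = 5·√3.
Step 2: By the inverse law of cosines on triangle JDM: cos(∠JDM) = (5² + (5·√3)² − 10²) / (2·5·5·√3) = 0/86.6 = 0, so ∠JDM = 90°.

Therefore, the measure of angle ∠JDM = 90°.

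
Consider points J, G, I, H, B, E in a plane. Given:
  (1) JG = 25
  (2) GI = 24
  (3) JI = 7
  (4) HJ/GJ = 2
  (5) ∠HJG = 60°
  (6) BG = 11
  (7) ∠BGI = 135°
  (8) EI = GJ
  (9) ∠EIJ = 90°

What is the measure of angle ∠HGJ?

From the given relations: HJ = 2·GJ = 2·25 = 50.
Step 1: By the law of cosines on triangle GJH: GH² = 25² + 50² − 2·25·50·cos(60°) = 1875, so GH ≈ 43.3.
Step 2: By the inverse law of cosines on triangle HGJ: cos(∠HGJ) = (43.3² + 25² − 50²) / (2·43.3·25) = 0/2165.06 = 0, so ∠HGJ = 90°.

Therefore, the measure of angle ∠HGJ = 90°.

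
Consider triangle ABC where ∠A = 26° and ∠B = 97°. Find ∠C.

The interior angles sum to 180°: angle C = 180 - 26 - 97 = 57°.
The triangle is obtuse (angles 26°, 97°, 57°).

57 degrees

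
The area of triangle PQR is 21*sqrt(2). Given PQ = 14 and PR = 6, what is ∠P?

sin(C) = 2 * 21*sqrt(2) / (14 * 6) = sqrt(2)/2, so C = arcsin(sqrt(2)/2) = 45°.
Since sin(180° - C) = sin(C), the obtuse angle 135° gives the same area, so C = 45° or C = 135°.

45° or 135°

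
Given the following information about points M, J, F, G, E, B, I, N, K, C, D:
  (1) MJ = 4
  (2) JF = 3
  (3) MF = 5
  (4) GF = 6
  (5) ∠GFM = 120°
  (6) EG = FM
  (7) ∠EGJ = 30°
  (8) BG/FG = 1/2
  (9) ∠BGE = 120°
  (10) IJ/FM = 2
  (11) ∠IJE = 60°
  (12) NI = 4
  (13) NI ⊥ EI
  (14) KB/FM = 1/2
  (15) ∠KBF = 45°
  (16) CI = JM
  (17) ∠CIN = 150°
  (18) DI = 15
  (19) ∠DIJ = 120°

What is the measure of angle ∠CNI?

From the given relations: CI = JM = 4.
Step 1: By the law of cosines on triangle NIC: NC² = 4² + 4² − 2·4·4·cos(150°) = 59.71, so NC ≈ 7.73.
Step 2: By the inverse law of cosines on triangle CNI: cos(∠CNI) = (7.73² + 4² − 4²) / (2·7.73·4) = 59.71/61.82 = 0.9659, so ∠CNI = 15°.

Therefore, the measure of angle ∠CNI = 15°.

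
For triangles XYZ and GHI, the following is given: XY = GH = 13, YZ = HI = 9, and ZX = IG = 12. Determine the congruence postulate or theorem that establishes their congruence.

The given information matches SSS: All three pairs of corresponding sides are equal (Side-Side-Side).

SSS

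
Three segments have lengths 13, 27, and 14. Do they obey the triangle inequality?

No.
The triangle inequality is violated: 13 + 14 = 27 ≤ 27.
These lengths cannot form a triangle.

No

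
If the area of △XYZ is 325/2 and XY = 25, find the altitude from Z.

Area = (1/2) * base * height
height = 2 * Area / base
height = 2 * 325/2 / 25
height = 325 / 25
height = 13

13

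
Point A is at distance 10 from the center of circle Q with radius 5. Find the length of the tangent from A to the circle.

tangent = √(d² - r²) = √(10² - 5²) = √(100 - 25) = √75 = 5*sqrt(3)

5*sqrt(3)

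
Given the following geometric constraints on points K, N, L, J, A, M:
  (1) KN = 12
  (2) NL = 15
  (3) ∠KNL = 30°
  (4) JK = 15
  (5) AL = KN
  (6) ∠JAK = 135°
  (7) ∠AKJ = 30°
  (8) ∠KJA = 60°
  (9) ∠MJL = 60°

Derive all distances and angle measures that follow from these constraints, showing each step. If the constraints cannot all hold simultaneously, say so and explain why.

These constraints are not satisfiable: (6), (7) and (8) are the three interior angles of triangle JAK, which must sum to 180°, but 135° + 30° + 60° = 225°. No planar figure meets all of them, so nothing further can be derived.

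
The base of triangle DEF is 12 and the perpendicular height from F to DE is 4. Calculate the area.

A triangle's area is half the area of a rectangle with the same base and height.
Area = (1/2) * 12 * 4 = 24.

24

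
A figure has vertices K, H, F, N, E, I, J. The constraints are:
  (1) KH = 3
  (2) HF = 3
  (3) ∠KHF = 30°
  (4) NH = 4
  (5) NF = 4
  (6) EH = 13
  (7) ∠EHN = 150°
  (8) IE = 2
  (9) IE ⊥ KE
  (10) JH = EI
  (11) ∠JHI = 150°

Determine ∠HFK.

Step 1: By the law of cosines on triangle FHK: FK² = 3² + 3² − 2·3·3·cos(30°) = 2.41, so FK ≈ 1.55.
Step 2: By the inverse law of cosines on triangle HFK: cos(∠HFK) = (3² + 1.55² − 3²) / (2·3·1.55) = 2.41/9.32 = 0.2588, so ∠HFK = 75°.

Therefore, the measure of angle ∠HFK = 75°.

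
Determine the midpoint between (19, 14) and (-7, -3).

M = ((x₁ + x₂)/2, (y₁ + y₂)/2)
= ((19 + -7)/2, (14 + -3)/2)
= (12/2, 11/2) = (6, 11/2)

(6, 11/2)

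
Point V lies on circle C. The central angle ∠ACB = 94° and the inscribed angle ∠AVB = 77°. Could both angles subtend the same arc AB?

By the inscribed angle theorem, the inscribed angle for a central angle of 94° should be 94° / 2 = 47°.
The given inscribed angle is 77°, which does not equal 47°.
Therefore, no, they do not correspond to the same arc.

No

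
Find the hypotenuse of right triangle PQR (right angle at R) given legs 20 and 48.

In a right triangle, the square of the hypotenuse equals the sum of the squares of the two legs.
The legs are 20 and 48, so the hypotenuse = sqrt(400 + 2304) = sqrt(2704) = 52.

52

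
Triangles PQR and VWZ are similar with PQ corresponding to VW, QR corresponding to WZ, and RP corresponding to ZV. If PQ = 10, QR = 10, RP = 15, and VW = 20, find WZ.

Since the triangles are similar, the ratio of corresponding sides is constant.
Scale factor k = VW / PQ = 20 / 10 = 2
WZ = k * QR = 2 * 10 = 20

20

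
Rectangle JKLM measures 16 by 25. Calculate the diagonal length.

d = sqrt(16^2 + 25^2) = sqrt(881)

sqrt(881)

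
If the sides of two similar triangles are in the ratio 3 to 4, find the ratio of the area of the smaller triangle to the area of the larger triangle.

The ratio of areas of similar triangles equals the square of the side ratio.
Side ratio = 3:4
Area ratio = (3/4)^2 = 9/16 = 9:16

9:16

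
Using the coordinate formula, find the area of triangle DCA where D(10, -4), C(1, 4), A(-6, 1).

The Shoelace formula computes the area from vertex coordinates by summing cross products.
For vertices (10,-4), (1,4), (-6,1):
Signed sum = 10*4 - 1*-4 + 1*1 - -6*4 + -6*-4 - 10*1
= 44 + 25 + 14 = 83
Area = (1/2)|83| = 83/2.

83/2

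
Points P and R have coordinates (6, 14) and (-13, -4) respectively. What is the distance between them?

The horizontal distance is |-13 - 6| = 19 and the vertical distance is |-4 - 14| = 18.
By the Pythagorean theorem, d = sqrt(19^2 + 18^2) = sqrt(685).

sqrt(685)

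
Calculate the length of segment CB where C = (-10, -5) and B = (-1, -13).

d = sqrt((-1 - -10)^2 + (-13 - -5)^2)
d = sqrt(9^2 + -8^2)
d = sqrt(81 + 64)
d = sqrt(145)

sqrt(145)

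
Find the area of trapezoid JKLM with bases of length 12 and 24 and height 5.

Area of a trapezoid = (base1 + base2) * height / 2
Area = (12 + 24) * 5 / 2
Area = 36 * 5 / 2
Area = 180 / 2
Area = 90

90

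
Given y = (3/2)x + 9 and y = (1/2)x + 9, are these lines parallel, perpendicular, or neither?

Slope of line 1: m1 = 3/2
Slope of line 2: m2 = 1/2
m1 != m2 (3/2 != 1/2), so not parallel.
m1 * m2 = (3/2) * (1/2) = 3/4 != -1, so not perpendicular.
The lines are neither parallel nor perpendicular.

Neither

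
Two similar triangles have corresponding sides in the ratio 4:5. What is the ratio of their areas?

Area ratio = (side ratio)^2 = (4/5)^2 = 16:25.

16:25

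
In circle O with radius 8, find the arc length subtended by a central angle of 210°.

Arc length = 2πr × θ/360
= 2π × 8 × 7/12
= 28*pi/3

28*pi/3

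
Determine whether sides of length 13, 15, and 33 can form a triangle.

Check the triangle inequality: 13 + 15 = 28 ≤ 33.
Since the sum of two sides does not exceed the third, no triangle can be formed.

No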